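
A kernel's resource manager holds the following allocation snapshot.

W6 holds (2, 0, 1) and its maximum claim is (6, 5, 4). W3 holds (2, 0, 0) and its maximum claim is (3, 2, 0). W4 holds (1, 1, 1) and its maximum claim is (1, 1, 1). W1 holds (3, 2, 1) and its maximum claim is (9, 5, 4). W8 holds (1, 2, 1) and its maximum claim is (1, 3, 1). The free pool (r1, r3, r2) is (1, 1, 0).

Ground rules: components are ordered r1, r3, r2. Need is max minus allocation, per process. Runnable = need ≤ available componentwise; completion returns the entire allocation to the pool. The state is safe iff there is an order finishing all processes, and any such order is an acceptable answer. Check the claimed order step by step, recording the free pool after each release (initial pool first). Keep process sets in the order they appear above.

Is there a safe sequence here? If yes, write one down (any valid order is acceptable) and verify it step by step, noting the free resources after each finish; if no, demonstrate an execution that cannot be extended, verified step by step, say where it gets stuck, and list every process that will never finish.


UNSAFE — no complete ordering exists.
Key observation: the pool after W4, W8, W3 is (5, 4, 2); every surviving request exceeds it in r2, so progress ends there.
Going as far as possible: W4, W8, W3; after that, nothing fits. Check, step by step:
  pool = (1, 1, 0)
  W4: need (0, 0, 0) fits (1, 1, 0); releases (1, 1, 1), pool now (2, 2, 1)
  W8: need (0, 1, 0) fits (2, 2, 1); releases (1, 2, 1), pool now (3, 4, 2)
  W3: need (1, 2, 0) fits (3, 4, 2); releases (2, 0, 0), pool now (5, 4, 2)
  blocked: W6 wants (4, 5, 3), pool (5, 4, 2) — not enough r3 and r2
  blocked: W1 wants (6, 3, 3), pool (5, 4, 2) — not enough r1 and r2
Processes that can never finish: W6 and W1.


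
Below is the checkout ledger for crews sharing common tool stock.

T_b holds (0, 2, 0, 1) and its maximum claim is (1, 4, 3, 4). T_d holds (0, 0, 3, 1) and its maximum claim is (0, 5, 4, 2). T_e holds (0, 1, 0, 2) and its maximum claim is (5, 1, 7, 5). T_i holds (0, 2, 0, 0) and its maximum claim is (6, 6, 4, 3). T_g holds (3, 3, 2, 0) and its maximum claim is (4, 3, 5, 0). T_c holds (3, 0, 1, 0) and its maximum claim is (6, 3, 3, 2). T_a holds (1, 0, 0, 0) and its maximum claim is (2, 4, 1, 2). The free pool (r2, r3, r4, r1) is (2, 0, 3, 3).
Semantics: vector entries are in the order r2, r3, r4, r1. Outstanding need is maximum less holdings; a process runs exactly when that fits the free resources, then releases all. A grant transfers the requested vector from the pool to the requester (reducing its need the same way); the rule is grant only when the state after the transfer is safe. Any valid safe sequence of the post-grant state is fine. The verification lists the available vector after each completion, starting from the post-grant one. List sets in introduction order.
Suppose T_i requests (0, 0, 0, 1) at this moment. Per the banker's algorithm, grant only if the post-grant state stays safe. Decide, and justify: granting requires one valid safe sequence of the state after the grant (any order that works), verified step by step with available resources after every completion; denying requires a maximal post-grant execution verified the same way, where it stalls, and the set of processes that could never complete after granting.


DENY — the pretend-granted state is unsafe.
Key observation: after T_g, T_c the pool peaks at (8, 3, 6, 2), and each blocked process is short somewhere: T_b on r1; T_d on r3; T_e on r4, r1; T_i on r3; T_a on r3.
After a pretend grant, a maximal execution: T_g, T_c — then nothing else fits. Verifying each step:
  pool = (2, 0, 3, 2)
  T_g needs (1, 0, 3, 0) <= (2, 0, 3, 2) -> finishes; pool += (3, 3, 2, 0) = (5, 3, 5, 2)
  T_c needs (3, 3, 2, 2) <= (5, 3, 5, 2) -> finishes; pool += (3, 0, 1, 0) = (8, 3, 6, 2)
  T_b still needs (1, 2, 3, 3) but only (8, 3, 6, 2) is free — short on r1
  T_d still needs (0, 5, 1, 1) but only (8, 3, 6, 2) is free — short on r3
  T_e still needs (5, 0, 7, 3) but only (8, 3, 6, 2) is free — short on r4 and r1
  T_i still needs (6, 4, 4, 2) but only (8, 3, 6, 2) is free — short on r3
  T_a still needs (1, 4, 1, 2) but only (8, 3, 6, 2) is free — short on r3
Processes that could never finish after the grant: T_b, T_d, T_e, T_i and T_a.


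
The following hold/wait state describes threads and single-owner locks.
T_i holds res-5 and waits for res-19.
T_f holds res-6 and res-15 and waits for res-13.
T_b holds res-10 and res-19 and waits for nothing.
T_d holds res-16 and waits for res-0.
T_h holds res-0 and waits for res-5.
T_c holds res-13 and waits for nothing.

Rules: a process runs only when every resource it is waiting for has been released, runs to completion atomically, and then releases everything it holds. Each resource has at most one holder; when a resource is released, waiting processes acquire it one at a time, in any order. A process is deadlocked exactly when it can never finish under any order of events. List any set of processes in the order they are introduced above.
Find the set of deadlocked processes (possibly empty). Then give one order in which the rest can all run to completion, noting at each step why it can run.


The deadlocked set is empty.
Key observation: the wait relation is loop-free; peeling off processes with no waits unwinds the whole state.
A valid finishing order for the others: T_b, T_i, T_c, T_h, T_f, T_d.
Step-by-step check:
  T_b: no waits; runs immediately, freeing res-10 and res-19
  run T_i (all its waits — res-19 — are resolved); releases res-5
  T_c: no waits; runs immediately, freeing res-13
  run T_h (all its waits — res-5 — are resolved); releases res-0
  run T_f (all its waits — res-13 — are resolved); releases res-6 and res-15
  run T_d (all its waits — res-0 — are resolved); releases res-16


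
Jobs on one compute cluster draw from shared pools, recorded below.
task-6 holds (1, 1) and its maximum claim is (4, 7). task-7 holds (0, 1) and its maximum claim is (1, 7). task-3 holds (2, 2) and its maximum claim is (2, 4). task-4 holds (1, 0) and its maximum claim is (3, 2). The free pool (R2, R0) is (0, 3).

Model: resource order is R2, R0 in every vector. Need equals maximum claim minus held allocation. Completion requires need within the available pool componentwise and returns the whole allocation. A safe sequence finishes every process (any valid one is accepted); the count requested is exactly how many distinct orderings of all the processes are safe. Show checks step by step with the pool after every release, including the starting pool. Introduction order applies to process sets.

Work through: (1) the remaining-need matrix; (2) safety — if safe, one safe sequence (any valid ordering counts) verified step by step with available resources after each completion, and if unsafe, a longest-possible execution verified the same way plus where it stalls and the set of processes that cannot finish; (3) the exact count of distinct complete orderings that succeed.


(1) Remaining need (order R2, R0):
  task-6: (3, 6)
  task-7: (1, 6)
  task-3: (0, 2)
  task-4: (2, 2)
(2) UNSAFE — no complete ordering exists.
Key observation: no order helps: past task-3, task-4, the free pool tops out at (3, 5), below what each blocked process needs in R0.
The run task-3, task-4 cannot be extended any further. Walking it through:
  pool = (0, 3)
  task-3: need (0, 2) fits (0, 3); releases (2, 2), pool now (2, 5)
  task-4: need (2, 2) fits (2, 5); releases (1, 0), pool now (3, 5)
  task-6 still needs (3, 6) but only (3, 5) is free — short on R0
  task-7 still needs (1, 6) but only (3, 5) is free — short on R0
Permanently blocked: task-6 and task-7.
(3) The exact count: 0 of the possible complete orderings are safe sequences.


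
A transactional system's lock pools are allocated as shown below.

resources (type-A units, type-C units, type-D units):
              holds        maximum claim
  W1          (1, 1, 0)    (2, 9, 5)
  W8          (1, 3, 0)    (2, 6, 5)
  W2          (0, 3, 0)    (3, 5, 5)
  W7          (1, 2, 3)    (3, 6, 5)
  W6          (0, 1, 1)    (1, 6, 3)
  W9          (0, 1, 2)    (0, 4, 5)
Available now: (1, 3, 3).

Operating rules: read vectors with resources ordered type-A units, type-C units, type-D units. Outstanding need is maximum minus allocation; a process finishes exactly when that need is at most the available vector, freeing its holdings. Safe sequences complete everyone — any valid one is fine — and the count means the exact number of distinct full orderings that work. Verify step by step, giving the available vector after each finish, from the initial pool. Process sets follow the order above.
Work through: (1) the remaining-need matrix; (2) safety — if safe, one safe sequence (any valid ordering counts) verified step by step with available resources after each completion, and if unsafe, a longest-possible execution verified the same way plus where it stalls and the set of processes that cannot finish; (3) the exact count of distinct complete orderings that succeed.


(1) Need matrix, components ordered type-A units, type-C units, type-D units:
  W1: (1, 8, 5)
  W8: (1, 3, 5)
  W2: (3, 2, 5)
  W7: (2, 4, 2)
  W6: (1, 5, 2)
  W9: (0, 3, 3)
(2) SAFE — a valid safe sequence is W9, W8, W7, W1, W2, W6.
Key observation: W9 marks the first exact bind of the order: its need (0, 3, 3) fits the free (1, 3, 3) with zero slack on a requested resource.
Walking it through:
  pool = (1, 3, 3)
  W9: need (0, 3, 3) fits (1, 3, 3); releases (0, 1, 2), pool now (1, 4, 5)
  W8: need (1, 3, 5) fits (1, 4, 5); releases (1, 3, 0), pool now (2, 7, 5)
  W7: need (2, 4, 2) fits (2, 7, 5); releases (1, 2, 3), pool now (3, 9, 8)
  W1: need (1, 8, 5) fits (3, 9, 8); releases (1, 1, 0), pool now (4, 10, 8)
  W2: need (3, 2, 5) fits (4, 10, 8); releases (0, 3, 0), pool now (4, 13, 8)
  W6: need (1, 5, 2) fits (4, 13, 8); releases (0, 1, 1), pool now (4, 14, 9)
(3) The exact count: 10 of the possible complete orderings are safe sequences.


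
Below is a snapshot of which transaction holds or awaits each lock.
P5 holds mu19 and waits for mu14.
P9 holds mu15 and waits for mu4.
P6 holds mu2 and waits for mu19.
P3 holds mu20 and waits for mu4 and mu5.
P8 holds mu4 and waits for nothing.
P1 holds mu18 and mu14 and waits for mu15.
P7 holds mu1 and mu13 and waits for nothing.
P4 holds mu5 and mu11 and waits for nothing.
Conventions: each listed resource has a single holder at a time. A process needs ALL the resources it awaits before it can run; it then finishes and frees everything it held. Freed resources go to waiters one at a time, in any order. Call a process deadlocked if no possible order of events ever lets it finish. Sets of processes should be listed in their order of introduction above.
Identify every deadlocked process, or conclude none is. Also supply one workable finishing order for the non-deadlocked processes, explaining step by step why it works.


The deadlocked set is empty.
Key observation: every chain of waits terminates; starting from the processes that wait on nothing, all the rest unlock in turn.
A valid finishing order for the others: P4, P8, P7, P9, P1, P3, P5, P6.
Verifying each step:
  P4 waits on nothing -> runs at once and releases mu5 and mu11
  P8 waits on nothing -> runs at once and releases mu4
  P7 waits on nothing -> runs at once and releases mu1 and mu13
  P9: everything it awaited (mu4) is free; runs, freeing mu15
  P1: everything it awaited (mu15) is free; runs, freeing mu18 and mu14
  P3: everything it awaited (mu4 and mu5) is free; runs, freeing mu20
  P5: everything it awaited (mu14) is free; runs, freeing mu19
  P6: everything it awaited (mu19) is free; runs, freeing mu2


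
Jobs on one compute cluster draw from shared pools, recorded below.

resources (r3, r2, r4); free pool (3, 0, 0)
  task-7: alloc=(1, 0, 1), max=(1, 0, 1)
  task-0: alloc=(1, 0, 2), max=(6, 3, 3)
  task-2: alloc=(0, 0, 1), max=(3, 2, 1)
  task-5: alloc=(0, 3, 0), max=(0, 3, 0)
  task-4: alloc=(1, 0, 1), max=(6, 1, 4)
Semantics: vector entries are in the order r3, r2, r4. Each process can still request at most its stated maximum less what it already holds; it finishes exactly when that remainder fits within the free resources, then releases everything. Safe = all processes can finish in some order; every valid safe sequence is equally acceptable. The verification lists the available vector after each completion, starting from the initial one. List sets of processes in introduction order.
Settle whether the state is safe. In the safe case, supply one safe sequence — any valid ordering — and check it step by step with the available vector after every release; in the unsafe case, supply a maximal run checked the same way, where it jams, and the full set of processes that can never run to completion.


UNSAFE — no complete ordering exists.
Key observation: even finishing task-5, task-2, task-7 leaves just (4, 3, 2) free — too little r3 for any of the remaining processes.
The run task-5, task-2, task-7 cannot be extended any further. Walking it through:
  pool = (3, 0, 0)
  task-5 needs (0, 0, 0) <= (3, 0, 0) -> finishes; pool += (0, 3, 0) = (3, 3, 0)
  task-2 needs (3, 2, 0) <= (3, 3, 0) -> finishes; pool += (0, 0, 1) = (3, 3, 1)
  task-7 needs (0, 0, 0) <= (3, 3, 1) -> finishes; pool += (1, 0, 1) = (4, 3, 2)
  blocked: task-0 wants (5, 3, 1), pool (4, 3, 2) — not enough r3
  blocked: task-4 wants (5, 1, 3), pool (4, 3, 2) — not enough r3 and r4
Never able to finish: task-0 and task-4.


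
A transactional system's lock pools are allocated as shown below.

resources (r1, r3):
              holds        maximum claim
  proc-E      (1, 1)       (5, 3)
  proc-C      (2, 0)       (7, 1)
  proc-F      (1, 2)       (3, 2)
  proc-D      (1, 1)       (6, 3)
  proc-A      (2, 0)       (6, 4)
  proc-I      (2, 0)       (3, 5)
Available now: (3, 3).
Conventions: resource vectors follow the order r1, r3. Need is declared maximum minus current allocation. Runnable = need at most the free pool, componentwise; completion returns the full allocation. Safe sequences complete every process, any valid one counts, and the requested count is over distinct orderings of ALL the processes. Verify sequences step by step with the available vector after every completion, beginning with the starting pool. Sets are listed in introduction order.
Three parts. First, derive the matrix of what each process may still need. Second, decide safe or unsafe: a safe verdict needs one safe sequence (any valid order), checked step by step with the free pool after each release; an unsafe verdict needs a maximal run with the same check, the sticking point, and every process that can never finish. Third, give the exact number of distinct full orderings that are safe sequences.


(1) Need matrix, components ordered r1, r3:
  proc-E: (4, 2)
  proc-C: (5, 1)
  proc-F: (2, 0)
  proc-D: (5, 2)
  proc-A: (4, 4)
  proc-I: (1, 5)
(2) The state is SAFE; one workable sequence: proc-F, proc-I, proc-A, proc-D, proc-C, proc-E.
Key observation: reading the order forward, proc-I is the first process whose need (1, 5) meets the free pool (4, 5) exactly on a resource it requests.
Check, step by step:
  pool = (3, 3)
  proc-F: need (2, 0) fits (3, 3); releases (1, 2), pool now (4, 5)
  proc-I: need (1, 5) fits (4, 5); releases (2, 0), pool now (6, 5)
  proc-A: need (4, 4) fits (6, 5); releases (2, 0), pool now (8, 5)
  proc-D: need (5, 2) fits (8, 5); releases (1, 1), pool now (9, 6)
  proc-C: need (5, 1) fits (9, 6); releases (2, 0), pool now (11, 6)
  proc-E: need (4, 2) fits (11, 6); releases (1, 1), pool now (12, 7)
(3) Precisely 72 of the possible complete orderings are safe sequences.


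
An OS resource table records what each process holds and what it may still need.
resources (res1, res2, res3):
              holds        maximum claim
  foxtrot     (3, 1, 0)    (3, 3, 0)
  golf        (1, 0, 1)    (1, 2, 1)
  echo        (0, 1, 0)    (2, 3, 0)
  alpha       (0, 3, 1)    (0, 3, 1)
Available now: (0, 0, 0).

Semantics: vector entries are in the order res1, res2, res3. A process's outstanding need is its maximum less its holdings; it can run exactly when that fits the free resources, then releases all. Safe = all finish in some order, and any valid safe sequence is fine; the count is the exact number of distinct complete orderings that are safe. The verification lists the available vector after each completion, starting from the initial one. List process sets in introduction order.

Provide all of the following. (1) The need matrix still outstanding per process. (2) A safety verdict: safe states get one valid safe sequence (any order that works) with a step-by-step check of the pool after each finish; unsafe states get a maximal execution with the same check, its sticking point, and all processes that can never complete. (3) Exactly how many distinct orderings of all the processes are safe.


(1) Need matrix, components ordered res1, res2, res3:
  foxtrot: (0, 2, 0)
  golf: (0, 2, 0)
  echo: (2, 2, 0)
  alpha: (0, 0, 0)
(2) SAFE, for example via the order alpha, foxtrot, golf, echo.
Key observation: no step in this order meets a requested resource exactly; the smallest headroom is 1, first reached at foxtrot (need (0, 2, 0), pool (0, 3, 1)).
Verifying each step:
  pool = (0, 0, 0)
  alpha needs (0, 0, 0) <= (0, 0, 0) -> finishes; pool += (0, 3, 1) = (0, 3, 1)
  foxtrot needs (0, 2, 0) <= (0, 3, 1) -> finishes; pool += (3, 1, 0) = (3, 4, 1)
  golf needs (0, 2, 0) <= (3, 4, 1) -> finishes; pool += (1, 0, 1) = (4, 4, 2)
  echo needs (2, 2, 0) <= (4, 4, 2) -> finishes; pool += (0, 1, 0) = (4, 5, 2)
(3) The exact count: 3 of the possible complete orderings are safe sequences.


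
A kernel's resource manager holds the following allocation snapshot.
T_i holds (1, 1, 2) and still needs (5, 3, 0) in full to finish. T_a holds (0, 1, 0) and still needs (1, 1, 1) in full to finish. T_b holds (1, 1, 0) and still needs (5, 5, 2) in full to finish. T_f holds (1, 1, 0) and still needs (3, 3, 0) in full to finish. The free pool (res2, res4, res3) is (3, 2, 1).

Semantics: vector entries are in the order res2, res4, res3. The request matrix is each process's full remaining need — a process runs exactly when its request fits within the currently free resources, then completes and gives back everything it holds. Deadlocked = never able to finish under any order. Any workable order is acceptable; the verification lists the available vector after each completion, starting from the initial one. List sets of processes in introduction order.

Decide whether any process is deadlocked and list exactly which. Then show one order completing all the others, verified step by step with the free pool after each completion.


Deadlocked: T_i and T_b.
Key observation: once T_a, T_f finish, the pool peaks at (4, 4, 1) — and every remaining process still needs more res2 than that.
A valid finishing order for the others: T_a, T_f. Verifying each step:
  pool = (3, 2, 1)
  T_a needs (1, 1, 1) <= (3, 2, 1) -> finishes; pool += (0, 1, 0) = (3, 3, 1)
  T_f needs (3, 3, 0) <= (3, 3, 1) -> finishes; pool += (1, 1, 0) = (4, 4, 1)
None of the blocked processes ever fits:
  T_i still needs (5, 3, 0) but only (4, 4, 1) is free — short on res2
  T_b still needs (5, 5, 2) but only (4, 4, 1) is free — short on res2, res4 and res3


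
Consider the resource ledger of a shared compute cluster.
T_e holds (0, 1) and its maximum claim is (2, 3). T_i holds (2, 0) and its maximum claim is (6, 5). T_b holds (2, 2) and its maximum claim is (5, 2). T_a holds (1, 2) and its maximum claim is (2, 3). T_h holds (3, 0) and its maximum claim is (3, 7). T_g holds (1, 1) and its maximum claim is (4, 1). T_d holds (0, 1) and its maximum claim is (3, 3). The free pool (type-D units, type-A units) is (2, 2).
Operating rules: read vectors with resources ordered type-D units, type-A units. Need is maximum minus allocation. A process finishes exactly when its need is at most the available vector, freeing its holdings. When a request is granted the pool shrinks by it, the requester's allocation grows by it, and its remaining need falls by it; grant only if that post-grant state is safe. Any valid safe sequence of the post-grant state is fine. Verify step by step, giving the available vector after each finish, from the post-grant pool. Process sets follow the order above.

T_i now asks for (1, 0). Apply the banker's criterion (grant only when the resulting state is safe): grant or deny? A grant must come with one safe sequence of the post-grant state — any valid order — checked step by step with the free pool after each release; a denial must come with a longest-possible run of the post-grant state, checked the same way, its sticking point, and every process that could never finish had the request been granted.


DENY — the pretend-granted state is unsafe.
Key observation: after T_a, T_e the pool peaks at (2, 5), and each blocked process is short somewhere: T_i on type-D units; T_b on type-D units; T_h on type-A units; T_g on type-D units; T_d on type-D units.
After a pretend grant, a maximal execution: T_a, T_e — then nothing else fits. Check, step by step:
  pool = (1, 2)
  T_a needs (1, 1) <= (1, 2) -> finishes; pool += (1, 2) = (2, 4)
  T_e needs (2, 2) <= (2, 4) -> finishes; pool += (0, 1) = (2, 5)
  T_i cannot run: need (3, 5) vs free (2, 5) (insufficient type-D units)
  T_b cannot run: need (3, 0) vs free (2, 5) (insufficient type-D units)
  T_h cannot run: need (0, 7) vs free (2, 5) (insufficient type-A units)
  T_g cannot run: need (3, 0) vs free (2, 5) (insufficient type-D units)
  T_d cannot run: need (3, 2) vs free (2, 5) (insufficient type-D units)
Post-grant, the permanently blocked set is T_i, T_b, T_h, T_g and T_d.


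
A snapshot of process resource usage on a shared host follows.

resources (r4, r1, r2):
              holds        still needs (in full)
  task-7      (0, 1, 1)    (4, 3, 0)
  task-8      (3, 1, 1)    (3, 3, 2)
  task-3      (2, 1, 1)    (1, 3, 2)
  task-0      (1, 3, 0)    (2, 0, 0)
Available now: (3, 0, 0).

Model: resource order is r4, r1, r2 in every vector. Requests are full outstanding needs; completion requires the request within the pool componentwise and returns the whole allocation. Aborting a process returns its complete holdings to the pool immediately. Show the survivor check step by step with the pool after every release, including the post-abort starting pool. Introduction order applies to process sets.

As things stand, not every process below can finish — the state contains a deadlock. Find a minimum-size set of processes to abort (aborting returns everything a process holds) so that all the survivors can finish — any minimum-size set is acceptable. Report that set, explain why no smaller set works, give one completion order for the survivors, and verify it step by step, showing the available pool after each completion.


Minimum abort set: task-8.
Key observation: task-3 had no path to completion before; after the abort of task-8 ((3, 1, 1) returned), step 3 is where it fits.
Minimality: the empty abort set fails — the state is deadlocked as it stands.
One survivor order: task-0, task-7, task-3. Walking it through (post-abort pool first):
  pool = (6, 1, 1)
  task-0 needs (2, 0, 0) <= (6, 1, 1) -> finishes; pool += (1, 3, 0) = (7, 4, 1)
  task-7 needs (4, 3, 0) <= (7, 4, 1) -> finishes; pool += (0, 1, 1) = (7, 5, 2)
  task-3 needs (1, 3, 2) <= (7, 5, 2) -> finishes; pool += (2, 1, 1) = (9, 6, 3)


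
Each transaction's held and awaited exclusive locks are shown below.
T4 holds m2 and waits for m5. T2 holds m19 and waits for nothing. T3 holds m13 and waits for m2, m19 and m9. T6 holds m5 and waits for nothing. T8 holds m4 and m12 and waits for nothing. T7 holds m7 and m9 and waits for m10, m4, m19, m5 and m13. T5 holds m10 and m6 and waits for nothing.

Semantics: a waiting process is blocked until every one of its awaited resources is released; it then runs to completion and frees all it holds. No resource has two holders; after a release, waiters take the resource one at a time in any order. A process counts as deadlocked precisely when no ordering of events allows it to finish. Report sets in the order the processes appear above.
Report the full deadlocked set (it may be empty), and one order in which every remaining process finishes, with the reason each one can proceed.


The deadlocked set is T3 and T7.
Key observation: the waits loop around T3 -> T7 -> T3 with no way out; no other process is dragged down with it.
One completion order for the rest: T5, T8, T6, T2, T4.
Step-by-step check:
  run T5 (it waits on nothing); releases m10 and m6
  run T8 (it waits on nothing); releases m4 and m12
  run T6 (it waits on nothing); releases m5
  run T2 (it waits on nothing); releases m19
  T4 waits on m5 — all released -> runs and releases m2


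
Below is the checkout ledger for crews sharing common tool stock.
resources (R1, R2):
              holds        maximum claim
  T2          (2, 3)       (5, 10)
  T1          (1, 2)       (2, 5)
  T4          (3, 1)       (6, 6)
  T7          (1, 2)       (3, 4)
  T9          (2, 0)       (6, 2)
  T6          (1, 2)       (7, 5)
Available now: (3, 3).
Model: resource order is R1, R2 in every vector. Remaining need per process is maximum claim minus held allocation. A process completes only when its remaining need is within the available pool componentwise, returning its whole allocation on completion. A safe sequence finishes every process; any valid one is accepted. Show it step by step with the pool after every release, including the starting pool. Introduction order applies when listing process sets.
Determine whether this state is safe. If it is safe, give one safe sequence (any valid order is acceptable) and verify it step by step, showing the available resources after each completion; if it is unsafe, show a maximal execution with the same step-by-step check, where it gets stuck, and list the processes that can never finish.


SAFE — a valid safe sequence is T1, T4, T6, T2, T9, T7.
Key observation: T1 marks the first exact bind of the order: its need (1, 3) fits the free (3, 3) with zero slack on a requested resource.
Check, step by step:
  pool = (3, 3)
  T1 needs (1, 3) <= (3, 3) -> finishes; pool += (1, 2) = (4, 5)
  T4 needs (3, 5) <= (4, 5) -> finishes; pool += (3, 1) = (7, 6)
  T6 needs (6, 3) <= (7, 6) -> finishes; pool += (1, 2) = (8, 8)
  T2 needs (3, 7) <= (8, 8) -> finishes; pool += (2, 3) = (10, 11)
  T9 needs (4, 2) <= (10, 11) -> finishes; pool += (2, 0) = (12, 11)
  T7 needs (2, 2) <= (12, 11) -> finishes; pool += (1, 2) = (13, 13)


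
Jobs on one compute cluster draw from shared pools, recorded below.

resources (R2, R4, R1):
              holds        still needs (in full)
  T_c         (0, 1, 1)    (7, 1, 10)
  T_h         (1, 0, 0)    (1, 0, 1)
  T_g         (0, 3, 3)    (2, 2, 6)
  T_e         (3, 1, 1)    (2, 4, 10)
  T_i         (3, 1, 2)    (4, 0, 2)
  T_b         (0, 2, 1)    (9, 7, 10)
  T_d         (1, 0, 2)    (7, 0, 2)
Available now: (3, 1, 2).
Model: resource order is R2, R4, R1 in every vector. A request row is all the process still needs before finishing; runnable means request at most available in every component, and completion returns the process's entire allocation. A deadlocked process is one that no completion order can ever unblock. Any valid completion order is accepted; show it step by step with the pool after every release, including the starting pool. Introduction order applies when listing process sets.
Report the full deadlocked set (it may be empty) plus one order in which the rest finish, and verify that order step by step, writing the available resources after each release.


Deadlocked set: T_c, T_e and T_b.
Key observation: T_h, T_i, T_d, T_g can finish, but then (8, 5, 9) is all there is, and the blocked group's R1 demands exceed it.
A valid finishing order for the others: T_h, T_i, T_d, T_g. Verifying each step:
  pool = (3, 1, 2)
  run T_h (needs (1, 0, 1), free (3, 1, 2)); after release of (1, 0, 0) the pool is (4, 1, 2)
  run T_i (needs (4, 0, 2), free (4, 1, 2)); after release of (3, 1, 2) the pool is (7, 2, 4)
  run T_d (needs (7, 0, 2), free (7, 2, 4)); after release of (1, 0, 2) the pool is (8, 2, 6)
  run T_g (needs (2, 2, 6), free (8, 2, 6)); after release of (0, 3, 3) the pool is (8, 5, 9)
The stuck group stays short no matter what:
  T_c cannot run: need (7, 1, 10) vs free (8, 5, 9) (insufficient R1)
  T_e cannot run: need (2, 4, 10) vs free (8, 5, 9) (insufficient R1)
  T_b cannot run: need (9, 7, 10) vs free (8, 5, 9) (insufficient R2, R4 and R1)


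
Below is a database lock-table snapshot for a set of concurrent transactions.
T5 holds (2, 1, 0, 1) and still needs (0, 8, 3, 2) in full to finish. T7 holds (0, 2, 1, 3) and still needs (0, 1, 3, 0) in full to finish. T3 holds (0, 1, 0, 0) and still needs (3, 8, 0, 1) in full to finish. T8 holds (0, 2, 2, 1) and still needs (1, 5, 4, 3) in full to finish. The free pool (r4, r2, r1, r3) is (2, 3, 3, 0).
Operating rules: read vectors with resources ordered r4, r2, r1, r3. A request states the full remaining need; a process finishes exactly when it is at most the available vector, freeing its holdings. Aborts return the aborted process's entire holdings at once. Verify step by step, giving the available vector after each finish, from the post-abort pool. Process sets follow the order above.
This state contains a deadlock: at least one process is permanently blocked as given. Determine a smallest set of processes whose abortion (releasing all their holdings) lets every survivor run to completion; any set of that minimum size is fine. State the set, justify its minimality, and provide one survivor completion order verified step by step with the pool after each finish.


Minimum abort set: T5.
Key observation: aborting T5 returns (2, 1, 0, 1), and T3 — hopeless before — runs at step 3 with the returned capacity in the pool.
Why nothing smaller works: aborting no one leaves the state deadlocked as given.
The survivors complete as T7, T8, T3. Check, step by step (starting from the post-abort pool):
  pool = (4, 4, 3, 1)
  T7: need (0, 1, 3, 0) fits (4, 4, 3, 1); releases (0, 2, 1, 3), pool now (4, 6, 4, 4)
  T8: need (1, 5, 4, 3) fits (4, 6, 4, 4); releases (0, 2, 2, 1), pool now (4, 8, 6, 5)
  T3: need (3, 8, 0, 1) fits (4, 8, 6, 5); releases (0, 1, 0, 0), pool now (4, 9, 6, 5)


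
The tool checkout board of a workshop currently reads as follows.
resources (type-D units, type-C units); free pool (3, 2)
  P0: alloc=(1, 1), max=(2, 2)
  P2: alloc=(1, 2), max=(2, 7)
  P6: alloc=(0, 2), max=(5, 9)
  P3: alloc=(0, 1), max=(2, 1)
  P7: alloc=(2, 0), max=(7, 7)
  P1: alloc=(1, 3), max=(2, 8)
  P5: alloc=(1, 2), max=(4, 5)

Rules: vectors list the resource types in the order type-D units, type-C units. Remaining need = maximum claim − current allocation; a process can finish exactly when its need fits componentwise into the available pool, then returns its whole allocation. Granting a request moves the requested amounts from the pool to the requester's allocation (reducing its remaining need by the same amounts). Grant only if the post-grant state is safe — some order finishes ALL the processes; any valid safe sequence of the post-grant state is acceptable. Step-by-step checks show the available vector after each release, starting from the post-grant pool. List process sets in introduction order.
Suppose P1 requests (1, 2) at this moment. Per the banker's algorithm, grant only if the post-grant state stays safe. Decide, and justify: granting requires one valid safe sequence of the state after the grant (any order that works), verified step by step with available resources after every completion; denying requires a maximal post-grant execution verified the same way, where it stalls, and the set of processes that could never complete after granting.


DENY: after the grant no complete ordering would exist.
Key observation: P3, P0 can finish, but then (3, 2) is all there is, and the blocked group's type-C units demands exceed it.
Pretend the grant happened; the run P3, P0 goes as far as possible. Walking it through:
  pool = (2, 0)
  P3 needs (2, 0) <= (2, 0) -> finishes; pool += (0, 1) = (2, 1)
  P0 needs (1, 1) <= (2, 1) -> finishes; pool += (1, 1) = (3, 2)
  P2 cannot run: need (1, 5) vs free (3, 2) (insufficient type-C units)
  P6 cannot run: need (5, 7) vs free (3, 2) (insufficient type-D units and type-C units)
  P7 cannot run: need (5, 7) vs free (3, 2) (insufficient type-D units and type-C units)
  P1 cannot run: need (0, 3) vs free (3, 2) (insufficient type-C units)
  P5 cannot run: need (3, 3) vs free (3, 2) (insufficient type-C units)
Processes that could never finish after the grant: P2, P6, P7, P1 and P5.


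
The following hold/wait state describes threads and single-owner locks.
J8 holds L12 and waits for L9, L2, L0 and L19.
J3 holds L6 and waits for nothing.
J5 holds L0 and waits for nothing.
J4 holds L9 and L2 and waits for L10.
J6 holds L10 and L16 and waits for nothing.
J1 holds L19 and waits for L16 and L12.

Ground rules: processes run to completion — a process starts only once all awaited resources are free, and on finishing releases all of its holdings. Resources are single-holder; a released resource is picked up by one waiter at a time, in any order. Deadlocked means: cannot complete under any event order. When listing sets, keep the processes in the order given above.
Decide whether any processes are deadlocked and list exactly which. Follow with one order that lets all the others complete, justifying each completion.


The deadlocked set is J8 and J1.
Key observation: the waits loop around J8 -> J1 -> J8 with no way out; no other process is dragged down with it.
The rest can finish in the order J6, J3, J4, J5.
Walking it through:
  run J6 (it waits on nothing); releases L10 and L16
  run J3 (it waits on nothing); releases L6
  run J4 (all its waits — L10 — are resolved); releases L9 and L2
  run J5 (it waits on nothing); releases L0


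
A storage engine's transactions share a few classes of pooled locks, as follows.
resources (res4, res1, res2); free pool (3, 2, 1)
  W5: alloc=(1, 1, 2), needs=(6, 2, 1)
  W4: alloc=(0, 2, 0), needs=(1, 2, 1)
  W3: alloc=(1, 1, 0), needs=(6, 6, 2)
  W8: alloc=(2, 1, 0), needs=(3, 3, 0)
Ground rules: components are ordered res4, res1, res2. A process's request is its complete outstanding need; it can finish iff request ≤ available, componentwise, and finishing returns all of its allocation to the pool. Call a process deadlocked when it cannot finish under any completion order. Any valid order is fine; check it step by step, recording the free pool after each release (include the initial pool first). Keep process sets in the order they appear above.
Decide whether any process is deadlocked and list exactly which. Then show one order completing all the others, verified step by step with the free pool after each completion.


The deadlocked set is W5 and W3.
Key observation: after W4, W8 complete, (5, 5, 1) is the best the pool ever gets, yet each leftover process wants more res4.
A valid finishing order for the others: W4, W8. Check, step by step:
  pool = (3, 2, 1)
  W4 needs (1, 2, 1) <= (3, 2, 1) -> finishes; pool += (0, 2, 0) = (3, 4, 1)
  W8 needs (3, 3, 0) <= (3, 4, 1) -> finishes; pool += (2, 1, 0) = (5, 5, 1)
The stuck group stays short no matter what:
  W5 cannot run: need (6, 2, 1) vs free (5, 5, 1) (insufficient res4)
  W3 cannot run: need (6, 6, 2) vs free (5, 5, 1) (insufficient res4, res1 and res2)


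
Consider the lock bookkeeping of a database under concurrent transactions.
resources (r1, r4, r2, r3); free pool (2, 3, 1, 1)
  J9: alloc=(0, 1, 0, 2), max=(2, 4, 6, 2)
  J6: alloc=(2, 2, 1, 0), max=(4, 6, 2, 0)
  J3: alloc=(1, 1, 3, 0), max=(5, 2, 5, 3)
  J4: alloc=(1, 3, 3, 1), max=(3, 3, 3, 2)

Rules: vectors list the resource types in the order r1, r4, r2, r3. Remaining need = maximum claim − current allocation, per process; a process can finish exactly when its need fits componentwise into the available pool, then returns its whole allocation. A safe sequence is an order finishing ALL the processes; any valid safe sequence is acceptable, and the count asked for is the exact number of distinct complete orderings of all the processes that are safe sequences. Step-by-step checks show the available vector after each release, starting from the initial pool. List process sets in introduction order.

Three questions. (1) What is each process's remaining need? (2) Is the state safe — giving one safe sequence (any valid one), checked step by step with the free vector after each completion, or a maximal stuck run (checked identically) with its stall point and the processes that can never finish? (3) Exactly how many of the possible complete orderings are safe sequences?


(1) Need matrix, components ordered r1, r4, r2, r3:
  J9: (2, 3, 6, 0)
  J6: (2, 4, 1, 0)
  J3: (4, 1, 2, 3)
  J4: (2, 0, 0, 1)
(2) UNSAFE.
Key observation: after J4, J6 the pool peaks at (5, 8, 5, 2), and each blocked process is short somewhere: J9 on r2; J3 on r3.
A maximal execution: J4, J6 — then nothing else fits. Walking it through:
  pool = (2, 3, 1, 1)
  run J4 (needs (2, 0, 0, 1), free (2, 3, 1, 1)); after release of (1, 3, 3, 1) the pool is (3, 6, 4, 2)
  run J6 (needs (2, 4, 1, 0), free (3, 6, 4, 2)); after release of (2, 2, 1, 0) the pool is (5, 8, 5, 2)
  blocked: J9 wants (2, 3, 6, 0), pool (5, 8, 5, 2) — not enough r2
  blocked: J3 wants (4, 1, 2, 3), pool (5, 8, 5, 2) — not enough r3
Processes that can never finish: J9 and J3.
(3) Exactly 0 of the possible complete orderings are safe sequences.


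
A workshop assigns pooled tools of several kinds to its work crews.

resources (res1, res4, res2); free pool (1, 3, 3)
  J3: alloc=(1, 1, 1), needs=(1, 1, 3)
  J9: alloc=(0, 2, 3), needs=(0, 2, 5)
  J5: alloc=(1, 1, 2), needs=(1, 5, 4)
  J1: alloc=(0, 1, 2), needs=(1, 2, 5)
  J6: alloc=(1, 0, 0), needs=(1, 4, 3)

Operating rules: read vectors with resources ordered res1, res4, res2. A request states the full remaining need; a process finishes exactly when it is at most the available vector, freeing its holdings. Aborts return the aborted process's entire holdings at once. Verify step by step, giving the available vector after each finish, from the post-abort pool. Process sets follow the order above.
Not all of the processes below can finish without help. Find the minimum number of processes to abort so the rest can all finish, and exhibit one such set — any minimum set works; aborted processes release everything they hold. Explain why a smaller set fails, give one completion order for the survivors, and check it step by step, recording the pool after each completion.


Minimum abort set: J5.
Key observation: before aborting J5, J1 was permanently blocked — no order could ever run it; afterwards it completes at step 1.
Minimality: the empty abort set fails — the state is deadlocked as it stands.
Survivors finish in the order: J1, J9, J3, J6. Verifying each step (pool after the aborts first):
  pool = (2, 4, 5)
  run J1 (needs (1, 2, 5), free (2, 4, 5)); after release of (0, 1, 2) the pool is (2, 5, 7)
  run J9 (needs (0, 2, 5), free (2, 5, 7)); after release of (0, 2, 3) the pool is (2, 7, 10)
  run J3 (needs (1, 1, 3), free (2, 7, 10)); after release of (1, 1, 1) the pool is (3, 8, 11)
  run J6 (needs (1, 4, 3), free (3, 8, 11)); after release of (1, 0, 0) the pool is (4, 8, 11)


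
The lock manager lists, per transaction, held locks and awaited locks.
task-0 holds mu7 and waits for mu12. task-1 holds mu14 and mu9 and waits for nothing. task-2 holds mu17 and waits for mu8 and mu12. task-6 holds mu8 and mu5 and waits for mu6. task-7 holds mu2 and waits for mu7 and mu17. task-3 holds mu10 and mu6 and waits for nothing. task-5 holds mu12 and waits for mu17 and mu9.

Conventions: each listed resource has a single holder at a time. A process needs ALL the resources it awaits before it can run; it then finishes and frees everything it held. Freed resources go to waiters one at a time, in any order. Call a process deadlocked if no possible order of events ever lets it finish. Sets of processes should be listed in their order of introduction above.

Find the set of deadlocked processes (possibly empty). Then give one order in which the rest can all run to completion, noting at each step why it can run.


Deadlocked: task-0, task-2, task-7 and task-5.
Key observation: the waits loop around task-5 -> task-2 -> task-5 with no way out; task-0 and task-7 wait into the deadlock from upstream.
One completion order for the rest: task-3, task-6, task-1.
Walking it through:
  task-3 waits on nothing -> runs at once and releases mu10 and mu6
  task-6: everything it awaited (mu6) is free; runs, freeing mu8 and mu5
  task-1 waits on nothing -> runs at once and releases mu14 and mu9
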